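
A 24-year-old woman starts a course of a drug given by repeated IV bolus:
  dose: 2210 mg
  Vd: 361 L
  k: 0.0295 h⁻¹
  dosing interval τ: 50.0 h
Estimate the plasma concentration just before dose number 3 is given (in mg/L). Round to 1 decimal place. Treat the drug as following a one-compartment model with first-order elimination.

1.7 mg/L

C₀ per dose = Dose / Vd = 2210 / 361 = 6.122 mg/L
Fraction remaining after one interval: r = e^(−kτ) = e^(−0.02950 × 50.0) = 0.2288
Before dose 3, 2 doses have been given (aged 1τ, 2τ).
C_trough = C₀ × (r + r²) = 6.122 × (0.2288 + 0.05235) = 1.721 mg/L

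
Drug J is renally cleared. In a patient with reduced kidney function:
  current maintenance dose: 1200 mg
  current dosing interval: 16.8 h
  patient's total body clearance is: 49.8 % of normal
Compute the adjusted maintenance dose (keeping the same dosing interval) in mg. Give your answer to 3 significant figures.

To keep the same average steady-state level, dosing rate must scale with clearance.
CL ratio = 49.8 / 100 = 0.4980
New dose (same interval) = 1200 × 0.4980 = 597.6 mg

598 mg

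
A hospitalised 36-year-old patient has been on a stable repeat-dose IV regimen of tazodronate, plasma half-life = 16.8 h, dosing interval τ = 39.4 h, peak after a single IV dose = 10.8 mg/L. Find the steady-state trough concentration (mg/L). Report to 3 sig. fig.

2.65 mg/L

k = ln2 / t½ = 0.693147 / 16.8 = 0.04126 h⁻¹
e^(−kτ) = e^(−0.04126 × 39.4) = 0.1968
Accumulation ratio R = 1 / (1 − e^(−kτ)) = 1 / (1 − 0.1968) = 1.245
Steady-state trough = C₀ × R × e^(−kτ) = 10.8 × 1.245 × 0.1968 = 2.646 mg/L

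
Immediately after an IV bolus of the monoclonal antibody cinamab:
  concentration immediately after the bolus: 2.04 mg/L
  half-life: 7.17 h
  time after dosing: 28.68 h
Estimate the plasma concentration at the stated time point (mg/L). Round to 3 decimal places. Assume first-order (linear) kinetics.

0.128 mg/L

k = ln2 / t½ = 0.693147 / 7.17 = 0.09667 h⁻¹
t / t½ = 28.68 / 7.17 = 4 half-lives
C = C₀ × (1/2)^4 = 2.040 × 0.06250 = 0.1275 mg/L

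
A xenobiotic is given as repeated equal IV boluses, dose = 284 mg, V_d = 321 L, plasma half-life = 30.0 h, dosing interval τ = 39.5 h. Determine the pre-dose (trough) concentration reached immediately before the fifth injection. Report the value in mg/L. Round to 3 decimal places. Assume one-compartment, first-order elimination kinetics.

C₀ per dose = Dose / Vd = 284 / 321 = 0.8847 mg/L
k = ln2 / t½ = 0.693147 / 30.0 = 0.02310 h⁻¹
Fraction remaining after one interval: r = e^(−kτ) = e^(−0.02310 × 39.5) = 0.4015
Before dose 5, 4 doses have been given (aged 1τ, 2τ, 3τ, 4τ).
C_trough = C₀ × (r + r² + … + r^4) = C₀ × r(1−r^4)/(1−r)
        = 0.8847 × 0.4015 × (1 − 0.02599) / (1 − 0.4015) = 0.5781 mg/L

0.578 mg/L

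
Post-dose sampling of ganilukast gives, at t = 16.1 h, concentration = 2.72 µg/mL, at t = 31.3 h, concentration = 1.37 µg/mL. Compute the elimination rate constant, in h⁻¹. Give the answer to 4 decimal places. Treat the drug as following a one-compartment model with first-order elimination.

0.0451 h⁻¹

k = ln(C₁/C₂) / (t₂ − t₁) = ln(2.72/1.37) / (31.3 − 16.1)
  = 0.6858 / 15.20 = 0.04512 h⁻¹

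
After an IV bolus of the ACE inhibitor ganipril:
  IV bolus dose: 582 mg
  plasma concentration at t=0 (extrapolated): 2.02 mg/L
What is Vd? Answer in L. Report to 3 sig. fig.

288 L

Vd = Dose / C₀ = 582.0 / 2.02 = 288.1 L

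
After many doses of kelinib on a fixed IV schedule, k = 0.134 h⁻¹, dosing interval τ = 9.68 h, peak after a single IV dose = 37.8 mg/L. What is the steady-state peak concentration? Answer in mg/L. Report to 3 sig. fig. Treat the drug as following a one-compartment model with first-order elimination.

52.0 mg/L

e^(−kτ) = e^(−0.1340 × 9.68) = 0.2733
Accumulation ratio R = 1 / (1 − e^(−kτ)) = 1 / (1 − 0.2733) = 1.376
Steady-state peak = C₀ × R = 37.8 × 1.376 = 52.01 mg/L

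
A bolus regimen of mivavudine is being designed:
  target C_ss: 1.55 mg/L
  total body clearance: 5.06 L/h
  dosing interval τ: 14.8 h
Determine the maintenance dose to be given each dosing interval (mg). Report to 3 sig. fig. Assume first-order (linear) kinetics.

116 mg

At steady state, Dose/τ = Css × CL.
Dose = Css × CL × τ = 1.55 × 5.060 × 14.8 = 116.1 mg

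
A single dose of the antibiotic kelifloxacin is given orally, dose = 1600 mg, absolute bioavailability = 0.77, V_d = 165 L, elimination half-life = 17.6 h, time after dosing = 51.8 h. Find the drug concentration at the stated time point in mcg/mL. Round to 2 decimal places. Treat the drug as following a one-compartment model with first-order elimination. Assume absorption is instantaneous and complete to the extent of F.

Amount reaching circulation = F × Dose = 0.77 × 1600 = 1232 mg
C₀ = F·Dose / Vd = 1232 / 165 = 7.467 mg/L
k = ln2 / t½ = 0.693147 / 17.6 = 0.03938 h⁻¹
C = C₀ · e^(−k·t) = 7.467 × e^(−0.03938 × 51.8)
  = 7.467 × 0.1300 = 0.9707 mg/L
(0.9707 mg/L = 0.9707 mcg/mL)

0.97 mcg/mL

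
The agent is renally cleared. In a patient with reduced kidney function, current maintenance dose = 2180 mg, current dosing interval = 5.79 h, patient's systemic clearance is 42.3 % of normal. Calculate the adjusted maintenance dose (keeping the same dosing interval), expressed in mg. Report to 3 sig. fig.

922 mg

To keep the same average steady-state level, dosing rate must scale with clearance.
CL ratio = 42.3 / 100 = 0.4230
New dose (same interval) = 2180 × 0.4230 = 922.1 mg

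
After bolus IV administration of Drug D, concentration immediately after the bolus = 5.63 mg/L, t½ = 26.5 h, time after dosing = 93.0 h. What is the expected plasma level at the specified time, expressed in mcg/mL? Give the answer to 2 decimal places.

0.49 mcg/mL

k = ln2 / t½ = 0.693147 / 26.5 = 0.02616 h⁻¹
C = C₀ · e^(−k·t) = 5.630 × e^(−0.02616 × 93.0)
  = 5.630 × 0.08778 = 0.4942 mg/L
(0.4942 mg/L = 0.4942 mcg/mL)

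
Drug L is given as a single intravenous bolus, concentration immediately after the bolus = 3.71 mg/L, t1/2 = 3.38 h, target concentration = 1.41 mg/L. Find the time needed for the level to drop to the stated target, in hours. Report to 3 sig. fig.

4.72 h

k = ln2 / t½ = 0.693147 / 3.38 = 0.2051 h⁻¹
t = ln(C₀ / C) / k = ln(3.710 / 1.41) / 0.2051
  = ln(2.631) / 0.2051 = 0.9674 / 0.2051 = 4.717 h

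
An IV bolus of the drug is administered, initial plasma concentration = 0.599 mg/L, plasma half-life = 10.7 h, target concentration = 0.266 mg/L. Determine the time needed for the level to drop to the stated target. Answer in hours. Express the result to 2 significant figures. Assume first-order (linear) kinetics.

13 h

k = ln2 / t½ = 0.693147 / 10.7 = 0.06478 h⁻¹
t = ln(C₀ / C) / k = ln(0.5990 / 0.266) / 0.06478
  = ln(2.252) / 0.06478 = 0.8118 / 0.06478 = 12.53 h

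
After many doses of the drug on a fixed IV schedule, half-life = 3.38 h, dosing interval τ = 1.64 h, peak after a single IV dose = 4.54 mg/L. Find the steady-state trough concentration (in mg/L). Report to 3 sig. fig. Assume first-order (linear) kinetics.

11.4 mg/L

k = ln2 / t½ = 0.693147 / 3.38 = 0.2051 h⁻¹
e^(−kτ) = e^(−0.2051 × 1.64) = 0.7144
Accumulation ratio R = 1 / (1 − e^(−kτ)) = 1 / (1 − 0.7144) = 3.501
Steady-state trough = C₀ × R × e^(−kτ) = 4.54 × 3.501 × 0.7144 = 11.36 mg/L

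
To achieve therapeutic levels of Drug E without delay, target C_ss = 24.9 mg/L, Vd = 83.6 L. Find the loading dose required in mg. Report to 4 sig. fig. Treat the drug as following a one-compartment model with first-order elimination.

LD = Css × Vd = 24.9 × 83.6 = 2082 mg

2082 mg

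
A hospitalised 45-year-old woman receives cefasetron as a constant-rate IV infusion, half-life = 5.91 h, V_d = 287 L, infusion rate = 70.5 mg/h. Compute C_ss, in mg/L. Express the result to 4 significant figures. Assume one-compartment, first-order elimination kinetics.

k = ln2 / t½ = 0.693147 / 5.91 = 0.1173 h⁻¹
CL = k × Vd = 0.1173 × 287 = 33.67 L/h
At steady state Css = R₀ / CL = 70.5 / 33.67 = 2.094 mg/L

2.094 mg/L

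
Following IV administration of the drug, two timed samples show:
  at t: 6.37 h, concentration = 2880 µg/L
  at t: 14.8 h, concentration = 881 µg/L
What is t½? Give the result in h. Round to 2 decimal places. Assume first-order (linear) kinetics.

4.93 h

k = ln(C₁/C₂) / (t₂ − t₁) = ln(2880/881) / (14.8 − 6.37)
  = 1.184 / 8.430 = 0.1405 h⁻¹
t½ = ln2 / k = 0.693147 / 0.1405 = 4.933 h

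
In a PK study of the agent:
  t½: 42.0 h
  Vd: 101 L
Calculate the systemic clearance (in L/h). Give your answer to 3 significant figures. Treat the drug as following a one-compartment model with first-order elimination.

k = ln2 / t½ = 0.693147 / 42.0 = 0.01650 h⁻¹
CL = k × Vd = 0.01650 × 101 = 1.667 L/h

1.67 L/h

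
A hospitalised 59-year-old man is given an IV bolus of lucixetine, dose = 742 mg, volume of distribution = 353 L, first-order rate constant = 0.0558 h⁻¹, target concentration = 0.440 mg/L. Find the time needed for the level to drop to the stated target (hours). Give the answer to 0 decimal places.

C₀ = Dose / Vd = 742.0 / 353 = 2.102 mg/L
t = ln(C₀ / C) / k = ln(2.102 / 0.440) / 0.05580
  = ln(4.777) / 0.05580 = 1.564 / 0.05580 = 28.03 h

28 h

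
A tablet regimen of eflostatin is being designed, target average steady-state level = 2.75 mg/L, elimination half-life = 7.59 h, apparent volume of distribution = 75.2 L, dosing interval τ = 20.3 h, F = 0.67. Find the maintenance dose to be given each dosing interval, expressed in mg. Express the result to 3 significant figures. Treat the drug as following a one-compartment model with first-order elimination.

k = ln2 / t½ = 0.693147 / 7.59 = 0.09132 h⁻¹
CL = k × Vd = 0.09132 × 75.2 = 6.867 L/h
At steady state, F × (Dose/τ) = Css × CL.
Dose = Css × CL × τ / F = 2.75 × 6.867 × 20.3 / 0.67 = 572.2 mg

572 mg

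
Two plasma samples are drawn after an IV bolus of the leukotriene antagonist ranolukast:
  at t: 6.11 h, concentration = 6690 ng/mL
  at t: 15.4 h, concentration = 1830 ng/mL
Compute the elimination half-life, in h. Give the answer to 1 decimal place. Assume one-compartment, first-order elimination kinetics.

k = ln(C₁/C₂) / (t₂ − t₁) = ln(6690/1830) / (15.4 − 6.11)
  = 1.296 / 9.290 = 0.1395 h⁻¹
t½ = ln2 / k = 0.693147 / 0.1395 = 4.969 h

5.0 h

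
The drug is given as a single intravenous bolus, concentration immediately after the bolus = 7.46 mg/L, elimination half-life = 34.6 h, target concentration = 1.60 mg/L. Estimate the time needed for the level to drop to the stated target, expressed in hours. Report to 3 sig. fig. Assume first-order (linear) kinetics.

k = ln2 / t½ = 0.693147 / 34.6 = 0.02003 h⁻¹
t = ln(C₀ / C) / k = ln(7.460 / 1.60) / 0.02003
  = ln(4.663) / 0.02003 = 1.540 / 0.02003 = 76.88 h

76.9 h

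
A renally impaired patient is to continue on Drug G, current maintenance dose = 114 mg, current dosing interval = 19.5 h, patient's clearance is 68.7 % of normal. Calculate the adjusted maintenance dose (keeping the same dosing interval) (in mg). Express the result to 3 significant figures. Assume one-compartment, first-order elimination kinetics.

To keep the same average steady-state level, dosing rate must scale with clearance.
CL ratio = 68.7 / 100 = 0.6870
New dose (same interval) = 114 × 0.6870 = 78.32 mg

78.3 mg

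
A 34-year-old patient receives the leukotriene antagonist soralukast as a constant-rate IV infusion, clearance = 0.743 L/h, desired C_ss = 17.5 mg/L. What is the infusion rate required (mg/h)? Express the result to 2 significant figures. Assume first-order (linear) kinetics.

At steady state, infusion rate R₀ = Css × CL = 17.5 × 0.7430 = 13.00 mg/h

13 mg/h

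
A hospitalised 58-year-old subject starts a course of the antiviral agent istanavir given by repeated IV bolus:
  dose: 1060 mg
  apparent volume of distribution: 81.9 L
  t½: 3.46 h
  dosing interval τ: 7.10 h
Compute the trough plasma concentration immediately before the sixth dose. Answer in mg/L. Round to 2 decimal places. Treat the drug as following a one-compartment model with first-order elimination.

4.11 mg/L

C₀ per dose = Dose / Vd = 1060 / 81.9 = 12.94 mg/L
k = ln2 / t½ = 0.693147 / 3.46 = 0.2003 h⁻¹
Fraction remaining after one interval: r = e^(−kτ) = e^(−0.2003 × 7.10) = 0.2412
Before dose 6, 5 doses have been given (aged 1τ, 2τ, 3τ, 4τ, 5τ).
C_trough = C₀ × (r + r² + … + r^5) = C₀ × r(1−r^5)/(1−r)
        = 12.94 × 0.2412 × (1 − 0.0008164) / (1 − 0.2412) = 4.110 mg/L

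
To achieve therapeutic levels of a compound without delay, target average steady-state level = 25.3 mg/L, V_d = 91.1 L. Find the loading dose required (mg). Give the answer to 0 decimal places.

LD = Css × Vd = 25.3 × 91.1 = 2305 mg

2305 mg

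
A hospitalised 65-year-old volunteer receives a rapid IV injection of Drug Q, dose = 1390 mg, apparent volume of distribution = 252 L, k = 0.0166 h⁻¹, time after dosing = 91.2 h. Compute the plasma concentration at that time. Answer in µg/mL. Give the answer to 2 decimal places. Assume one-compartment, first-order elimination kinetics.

1.21 µg/mL

C₀ = Dose / Vd = 1390 / 252 = 5.516 mg/L
C = C₀ · e^(−k·t) = 5.516 × e^(−0.01660 × 91.2)
  = 5.516 × 0.2200 = 1.214 mg/L
(1.214 mg/L = 1.214 µg/mL)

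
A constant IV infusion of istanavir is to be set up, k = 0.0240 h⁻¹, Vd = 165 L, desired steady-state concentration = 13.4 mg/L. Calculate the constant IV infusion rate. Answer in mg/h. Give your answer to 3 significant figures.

CL = k × Vd = 0.02400 × 165 = 3.960 L/h
At steady state, infusion rate R₀ = Css × CL = 13.4 × 3.960 = 53.06 mg/h

53.1 mg/h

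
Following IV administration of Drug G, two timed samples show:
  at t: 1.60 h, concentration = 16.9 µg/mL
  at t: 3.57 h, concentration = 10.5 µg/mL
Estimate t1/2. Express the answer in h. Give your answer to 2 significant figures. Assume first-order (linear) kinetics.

k = ln(C₁/C₂) / (t₂ − t₁) = ln(16.9/10.5) / (3.57 − 1.60)
  = 0.4759 / 1.970 = 0.2416 h⁻¹
t½ = ln2 / k = 0.693147 / 0.2416 = 2.869 h

2.9 h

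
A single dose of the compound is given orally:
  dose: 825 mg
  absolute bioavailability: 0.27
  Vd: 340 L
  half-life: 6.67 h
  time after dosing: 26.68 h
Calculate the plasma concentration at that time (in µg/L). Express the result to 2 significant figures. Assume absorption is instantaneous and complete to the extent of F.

Amount reaching circulation = F × Dose = 0.27 × 825.0 = 222.8 mg
C₀ = F·Dose / Vd = 222.8 / 340 = 0.6553 mg/L
k = ln2 / t½ = 0.693147 / 6.67 = 0.1039 h⁻¹
t / t½ = 26.68 / 6.67 = 4 half-lives
C = C₀ × (1/2)^4 = 0.6553 × 0.06250 = 0.04096 mg/L
Convert: 0.04096 mg/L × 1000 = 40.96 µg/L

41 µg/L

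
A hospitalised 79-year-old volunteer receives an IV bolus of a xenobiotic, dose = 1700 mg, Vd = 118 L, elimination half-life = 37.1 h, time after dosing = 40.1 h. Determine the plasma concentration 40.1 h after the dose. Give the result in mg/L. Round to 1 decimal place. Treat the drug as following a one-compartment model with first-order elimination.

C₀ = Dose / Vd = 1700 / 118 = 14.41 mg/L
k = ln2 / t½ = 0.693147 / 37.1 = 0.01868 h⁻¹
C = C₀ · e^(−k·t) = 14.41 × e^(−0.01868 × 40.1)
  = 14.41 × 0.4728 = 6.813 mg/L

6.8 mg/L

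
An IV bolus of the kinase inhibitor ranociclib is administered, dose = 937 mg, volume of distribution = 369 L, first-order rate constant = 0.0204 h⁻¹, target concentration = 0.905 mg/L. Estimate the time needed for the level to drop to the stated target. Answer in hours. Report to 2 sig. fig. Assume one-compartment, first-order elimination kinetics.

51 h

C₀ = Dose / Vd = 937.0 / 369 = 2.539 mg/L
t = ln(C₀ / C) / k = ln(2.539 / 0.905) / 0.02040
  = ln(2.806) / 0.02040 = 1.032 / 0.02040 = 50.59 h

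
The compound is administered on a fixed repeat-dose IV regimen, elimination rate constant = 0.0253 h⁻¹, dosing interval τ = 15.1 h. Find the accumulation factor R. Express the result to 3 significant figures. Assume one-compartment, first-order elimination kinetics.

e^(−kτ) = e^(−0.02530 × 15.1) = 0.6825
Accumulation ratio R = 1 / (1 − e^(−kτ)) = 1 / (1 − 0.6825) = 3.150

3.15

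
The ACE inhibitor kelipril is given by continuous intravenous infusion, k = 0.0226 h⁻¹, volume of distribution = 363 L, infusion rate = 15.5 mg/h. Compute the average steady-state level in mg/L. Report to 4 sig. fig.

1.889 mg/L

CL = k × Vd = 0.02260 × 363 = 8.204 L/h
At steady state Css = R₀ / CL = 15.5 / 8.204 = 1.889 mg/L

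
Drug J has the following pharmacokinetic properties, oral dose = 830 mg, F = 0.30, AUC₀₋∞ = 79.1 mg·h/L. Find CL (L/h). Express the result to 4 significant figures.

CL = F·Dose / AUC = 0.30 × 830 / 79.1 = 3.148 L/h

3.148 L/h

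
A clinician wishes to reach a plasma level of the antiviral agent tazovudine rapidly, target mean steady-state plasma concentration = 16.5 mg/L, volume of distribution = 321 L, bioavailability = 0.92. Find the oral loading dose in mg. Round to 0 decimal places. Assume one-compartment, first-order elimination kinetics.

5757 mg

LD = Css × Vd / F = 16.5 × 321 / 0.92 = 5757 mg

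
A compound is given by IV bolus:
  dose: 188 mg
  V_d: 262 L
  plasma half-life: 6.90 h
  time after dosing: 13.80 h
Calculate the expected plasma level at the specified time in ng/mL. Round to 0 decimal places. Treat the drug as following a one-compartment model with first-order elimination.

179 ng/mL

C₀ = Dose / Vd = 188.0 / 262 = 0.7176 mg/L
k = ln2 / t½ = 0.693147 / 6.90 = 0.1005 h⁻¹
t / t½ = 13.80 / 6.90 = 2 half-lives
C = C₀ × (1/2)^2 = 0.7176 × 0.2500 = 0.1794 mg/L
Convert: 0.1794 mg/L × 1000 = 179.4 ng/mL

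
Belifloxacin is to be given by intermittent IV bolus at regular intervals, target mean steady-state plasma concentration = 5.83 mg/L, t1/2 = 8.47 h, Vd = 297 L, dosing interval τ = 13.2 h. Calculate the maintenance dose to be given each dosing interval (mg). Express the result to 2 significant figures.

1900 mg

k = ln2 / t½ = 0.693147 / 8.47 = 0.08184 h⁻¹
CL = k × Vd = 0.08184 × 297 = 24.31 L/h
At steady state, Dose/τ = Css × CL.
Dose = Css × CL × τ = 5.83 × 24.31 × 13.2 = 1871 mg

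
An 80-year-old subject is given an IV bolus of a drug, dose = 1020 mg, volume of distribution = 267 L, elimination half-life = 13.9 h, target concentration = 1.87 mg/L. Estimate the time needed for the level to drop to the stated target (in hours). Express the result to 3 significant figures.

C₀ = Dose / Vd = 1020 / 267 = 3.820 mg/L
k = ln2 / t½ = 0.693147 / 13.9 = 0.04987 h⁻¹
t = ln(C₀ / C) / k = ln(3.820 / 1.87) / 0.04987
  = ln(2.043) / 0.04987 = 0.7144 / 0.04987 = 14.33 h

14.3 h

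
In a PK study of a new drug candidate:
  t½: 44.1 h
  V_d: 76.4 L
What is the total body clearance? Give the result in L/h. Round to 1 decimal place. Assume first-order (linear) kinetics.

k = ln2 / t½ = 0.693147 / 44.1 = 0.01572 h⁻¹
CL = k × Vd = 0.01572 × 76.4 = 1.201 L/h

1.2 L/h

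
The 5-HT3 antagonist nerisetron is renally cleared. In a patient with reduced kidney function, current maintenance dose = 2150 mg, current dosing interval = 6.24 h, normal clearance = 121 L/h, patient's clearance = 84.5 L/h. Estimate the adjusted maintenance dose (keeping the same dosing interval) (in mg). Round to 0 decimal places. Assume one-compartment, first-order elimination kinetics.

1501 mg

To keep the same average steady-state level, dosing rate must scale with clearance.
CL ratio = 84.5 / 121 = 0.6983
New dose (same interval) = 2150 × 0.6983 = 1501 mg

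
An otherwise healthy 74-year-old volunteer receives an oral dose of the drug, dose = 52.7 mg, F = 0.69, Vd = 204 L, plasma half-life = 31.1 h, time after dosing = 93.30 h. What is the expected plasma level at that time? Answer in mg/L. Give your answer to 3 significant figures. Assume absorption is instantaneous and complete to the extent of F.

Amount reaching circulation = F × Dose = 0.69 × 52.70 = 36.36 mg
C₀ = F·Dose / Vd = 36.36 / 204 = 0.1782 mg/L
k = ln2 / t½ = 0.693147 / 31.1 = 0.02229 h⁻¹
t / t½ = 93.30 / 31.1 = 3 half-lives
C = C₀ × (1/2)^3 = 0.1782 × 0.1250 = 0.02228 mg/L

0.0223 mg/L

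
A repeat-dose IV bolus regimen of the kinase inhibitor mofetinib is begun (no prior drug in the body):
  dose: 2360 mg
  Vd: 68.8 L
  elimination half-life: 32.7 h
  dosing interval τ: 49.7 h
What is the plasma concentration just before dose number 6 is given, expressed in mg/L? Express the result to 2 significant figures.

C₀ per dose = Dose / Vd = 2360 / 68.8 = 34.30 mg/L
k = ln2 / t½ = 0.693147 / 32.7 = 0.02120 h⁻¹
Fraction remaining after one interval: r = e^(−kτ) = e^(−0.02120 × 49.7) = 0.3487
Before dose 6, 5 doses have been given (aged 1τ, 2τ, 3τ, 4τ, 5τ).
C_trough = C₀ × (r + r² + … + r^5) = C₀ × r(1−r^5)/(1−r)
        = 34.30 × 0.3487 × (1 − 0.005155) / (1 − 0.3487) = 18.27 mg/L

18 mg/L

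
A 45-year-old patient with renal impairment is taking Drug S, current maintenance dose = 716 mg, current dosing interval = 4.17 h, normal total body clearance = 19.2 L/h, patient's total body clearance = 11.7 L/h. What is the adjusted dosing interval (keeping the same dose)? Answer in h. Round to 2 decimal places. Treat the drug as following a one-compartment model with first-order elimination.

To keep the same average steady-state level, dosing rate must scale with clearance.
CL ratio = 11.7 / 19.2 = 0.6094
New interval (same dose) = 4.17 / 0.6094 = 6.843 h

6.84 h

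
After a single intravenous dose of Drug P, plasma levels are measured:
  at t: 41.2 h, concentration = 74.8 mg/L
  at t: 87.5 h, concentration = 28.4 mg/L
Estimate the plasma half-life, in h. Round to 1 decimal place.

33.1 h

k = ln(C₁/C₂) / (t₂ − t₁) = ln(74.8/28.4) / (87.5 − 41.2)
  = 0.9684 / 46.30 = 0.02092 h⁻¹
t½ = ln2 / k = 0.693147 / 0.02092 = 33.13 h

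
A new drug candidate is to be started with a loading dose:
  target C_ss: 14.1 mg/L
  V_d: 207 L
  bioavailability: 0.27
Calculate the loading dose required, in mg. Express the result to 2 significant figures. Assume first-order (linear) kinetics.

11000 mg

LD = Css × Vd / F = 14.1 × 207 / 0.27 = 10810 mg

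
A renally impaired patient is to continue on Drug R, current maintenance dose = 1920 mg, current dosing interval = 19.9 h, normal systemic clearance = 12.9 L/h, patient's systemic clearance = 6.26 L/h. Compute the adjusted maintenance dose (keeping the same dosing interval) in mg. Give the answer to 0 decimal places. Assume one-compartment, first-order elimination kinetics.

To keep the same average steady-state level, dosing rate must scale with clearance.
CL ratio = 6.26 / 12.9 = 0.4853
New dose (same interval) = 1920 × 0.4853 = 931.8 mg

932 mg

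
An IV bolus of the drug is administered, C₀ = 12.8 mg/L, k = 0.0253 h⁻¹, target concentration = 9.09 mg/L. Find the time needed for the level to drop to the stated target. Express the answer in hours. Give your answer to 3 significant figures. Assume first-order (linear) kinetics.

13.5 h

t = ln(C₀ / C) / k = ln(12.80 / 9.09) / 0.02530
  = ln(1.408) / 0.02530 = 0.3422 / 0.02530 = 13.53 h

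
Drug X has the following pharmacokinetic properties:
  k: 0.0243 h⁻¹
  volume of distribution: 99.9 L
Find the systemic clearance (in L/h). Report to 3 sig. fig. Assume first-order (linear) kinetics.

CL = k × Vd = 0.0243 × 99.9 = 2.428 L/h

2.43 L/h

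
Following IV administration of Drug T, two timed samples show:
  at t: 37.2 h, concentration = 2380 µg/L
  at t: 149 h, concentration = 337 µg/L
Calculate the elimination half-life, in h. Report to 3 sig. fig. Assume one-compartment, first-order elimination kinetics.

k = ln(C₁/C₂) / (t₂ − t₁) = ln(2380/337) / (149 − 37.2)
  = 1.955 / 111.8 = 0.01749 h⁻¹
t½ = ln2 / k = 0.693147 / 0.01749 = 39.63 h

39.6 h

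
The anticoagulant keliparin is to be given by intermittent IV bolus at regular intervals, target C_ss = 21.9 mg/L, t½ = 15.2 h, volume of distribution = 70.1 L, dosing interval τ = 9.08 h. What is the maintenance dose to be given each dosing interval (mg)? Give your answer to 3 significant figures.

636 mg

k = ln2 / t½ = 0.693147 / 15.2 = 0.04560 h⁻¹
CL = k × Vd = 0.04560 × 70.1 = 3.197 L/h
At steady state, Dose/τ = Css × CL.
Dose = Css × CL × τ = 21.9 × 3.197 × 9.08 = 635.7 mg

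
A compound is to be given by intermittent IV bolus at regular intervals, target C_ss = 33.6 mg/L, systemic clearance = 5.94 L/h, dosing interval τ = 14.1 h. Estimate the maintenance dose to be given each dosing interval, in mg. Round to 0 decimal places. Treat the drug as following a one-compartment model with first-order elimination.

2814 mg

At steady state, Dose/τ = Css × CL.
Dose = Css × CL × τ = 33.6 × 5.940 × 14.1 = 2814 mg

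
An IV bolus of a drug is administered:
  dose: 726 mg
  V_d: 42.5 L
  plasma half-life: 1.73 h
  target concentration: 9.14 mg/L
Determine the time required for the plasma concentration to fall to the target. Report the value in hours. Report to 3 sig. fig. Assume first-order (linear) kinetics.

1.56 h

C₀ = Dose / Vd = 726.0 / 42.5 = 17.08 mg/L
k = ln2 / t½ = 0.693147 / 1.73 = 0.4007 h⁻¹
t = ln(C₀ / C) / k = ln(17.08 / 9.14) / 0.4007
  = ln(1.869) / 0.4007 = 0.6254 / 0.4007 = 1.561 h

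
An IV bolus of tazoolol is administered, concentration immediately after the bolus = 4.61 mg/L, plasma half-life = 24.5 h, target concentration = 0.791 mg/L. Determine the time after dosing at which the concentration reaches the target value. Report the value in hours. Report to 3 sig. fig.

62.3 h

k = ln2 / t½ = 0.693147 / 24.5 = 0.02829 h⁻¹
t = ln(C₀ / C) / k = ln(4.610 / 0.791) / 0.02829
  = ln(5.828) / 0.02829 = 1.763 / 0.02829 = 62.32 h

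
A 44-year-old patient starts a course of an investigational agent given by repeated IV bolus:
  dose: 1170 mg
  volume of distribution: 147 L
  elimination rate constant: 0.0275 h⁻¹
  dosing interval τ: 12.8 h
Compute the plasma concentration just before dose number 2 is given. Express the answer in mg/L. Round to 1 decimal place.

5.6 mg/L

C₀ per dose = Dose / Vd = 1170 / 147 = 7.959 mg/L
Fraction remaining after one interval: r = e^(−kτ) = e^(−0.02750 × 12.8) = 0.7033
Before dose 2, 1 dose has been given (aged 1τ).
C_trough = C₀ × r = 7.959 × 0.7033 = 5.598 mg/L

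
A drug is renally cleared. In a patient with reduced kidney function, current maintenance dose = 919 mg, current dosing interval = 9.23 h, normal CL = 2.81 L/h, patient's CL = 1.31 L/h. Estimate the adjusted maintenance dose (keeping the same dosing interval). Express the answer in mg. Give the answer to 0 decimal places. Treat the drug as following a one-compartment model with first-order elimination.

428 mg

To keep the same average steady-state level, dosing rate must scale with clearance.
CL ratio = 1.31 / 2.81 = 0.4662
New dose (same interval) = 919 × 0.4662 = 428.4 mg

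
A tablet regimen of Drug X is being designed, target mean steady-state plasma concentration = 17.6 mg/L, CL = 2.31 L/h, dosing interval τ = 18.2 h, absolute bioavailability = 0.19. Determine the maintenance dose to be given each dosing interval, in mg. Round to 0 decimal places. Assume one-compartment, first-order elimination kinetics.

3894 mg

At steady state, F × (Dose/τ) = Css × CL.
Dose = Css × CL × τ / F = 17.6 × 2.310 × 18.2 / 0.19 = 3894 mg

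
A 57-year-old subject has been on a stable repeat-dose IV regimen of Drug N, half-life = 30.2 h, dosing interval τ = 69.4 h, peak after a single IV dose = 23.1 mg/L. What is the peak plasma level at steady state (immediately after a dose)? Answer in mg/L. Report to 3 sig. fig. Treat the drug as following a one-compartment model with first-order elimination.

29.0 mg/L

k = ln2 / t½ = 0.693147 / 30.2 = 0.02295 h⁻¹
e^(−kτ) = e^(−0.02295 × 69.4) = 0.2034
Accumulation ratio R = 1 / (1 − e^(−kτ)) = 1 / (1 − 0.2034) = 1.255
Steady-state peak = C₀ × R = 23.1 × 1.255 = 28.99 mg/L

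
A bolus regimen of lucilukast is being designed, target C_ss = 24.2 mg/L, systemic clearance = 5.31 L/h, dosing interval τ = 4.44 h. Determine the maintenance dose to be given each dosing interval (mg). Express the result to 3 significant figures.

At steady state, Dose/τ = Css × CL.
Dose = Css × CL × τ = 24.2 × 5.310 × 4.44 = 570.5 mg

571 mg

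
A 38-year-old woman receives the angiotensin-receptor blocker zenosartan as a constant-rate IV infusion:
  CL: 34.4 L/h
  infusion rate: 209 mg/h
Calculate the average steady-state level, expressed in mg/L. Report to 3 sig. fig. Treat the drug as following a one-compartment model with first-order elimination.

6.08 mg/L

At steady state Css = R₀ / CL = 209 / 34.40 = 6.076 mg/L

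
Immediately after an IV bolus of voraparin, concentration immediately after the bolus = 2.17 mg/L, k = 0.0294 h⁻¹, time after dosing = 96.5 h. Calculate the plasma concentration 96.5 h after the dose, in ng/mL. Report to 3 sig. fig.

127 ng/mL

C = C₀ · e^(−k·t) = 2.170 × e^(−0.02940 × 96.5)
  = 2.170 × 0.05860 = 0.1272 mg/L
Convert: 0.1272 mg/L × 1000 = 127.2 ng/mL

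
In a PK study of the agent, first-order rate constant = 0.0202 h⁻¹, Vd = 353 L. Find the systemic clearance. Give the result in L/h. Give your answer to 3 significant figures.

7.13 L/h

CL = k × Vd = 0.0202 × 353 = 7.131 L/h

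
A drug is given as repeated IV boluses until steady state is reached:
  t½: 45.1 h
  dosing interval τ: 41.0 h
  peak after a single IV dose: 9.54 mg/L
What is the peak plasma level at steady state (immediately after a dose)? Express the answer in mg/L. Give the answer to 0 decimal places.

k = ln2 / t½ = 0.693147 / 45.1 = 0.01537 h⁻¹
e^(−kτ) = e^(−0.01537 × 41.0) = 0.5325
Accumulation ratio R = 1 / (1 − e^(−kτ)) = 1 / (1 − 0.5325) = 2.139
Steady-state peak = C₀ × R = 9.54 × 2.139 = 20.41 mg/L

20 mg/L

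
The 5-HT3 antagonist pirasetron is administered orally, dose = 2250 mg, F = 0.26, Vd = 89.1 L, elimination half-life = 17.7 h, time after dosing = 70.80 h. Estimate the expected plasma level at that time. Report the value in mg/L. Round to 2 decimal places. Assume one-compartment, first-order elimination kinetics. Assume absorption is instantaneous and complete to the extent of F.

Amount reaching circulation = F × Dose = 0.26 × 2250 = 585.0 mg
C₀ = F·Dose / Vd = 585.0 / 89.1 = 6.566 mg/L
k = ln2 / t½ = 0.693147 / 17.7 = 0.03916 h⁻¹
t / t½ = 70.80 / 17.7 = 4 half-lives
C = C₀ × (1/2)^4 = 6.566 × 0.06250 = 0.4104 mg/L

0.41 mg/L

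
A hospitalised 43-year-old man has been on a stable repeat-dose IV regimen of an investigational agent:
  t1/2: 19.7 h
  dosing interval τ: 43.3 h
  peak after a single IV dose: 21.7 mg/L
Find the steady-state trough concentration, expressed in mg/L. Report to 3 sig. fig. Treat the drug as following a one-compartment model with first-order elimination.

k = ln2 / t½ = 0.693147 / 19.7 = 0.03519 h⁻¹
e^(−kτ) = e^(−0.03519 × 43.3) = 0.2179
Accumulation ratio R = 1 / (1 − e^(−kτ)) = 1 / (1 − 0.2179) = 1.279
Steady-state trough = C₀ × R × e^(−kτ) = 21.7 × 1.279 × 0.2179 = 6.048 mg/L

6.05 mg/L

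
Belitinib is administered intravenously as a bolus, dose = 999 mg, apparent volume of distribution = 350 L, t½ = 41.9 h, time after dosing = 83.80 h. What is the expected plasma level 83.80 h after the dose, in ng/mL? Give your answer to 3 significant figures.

714 ng/mL

C₀ = Dose / Vd = 999.0 / 350 = 2.854 mg/L
k = ln2 / t½ = 0.693147 / 41.9 = 0.01654 h⁻¹
t / t½ = 83.80 / 41.9 = 2 half-lives
C = C₀ × (1/2)^2 = 2.854 × 0.2500 = 0.7135 mg/L
Convert: 0.7135 mg/L × 1000 = 713.5 ng/mL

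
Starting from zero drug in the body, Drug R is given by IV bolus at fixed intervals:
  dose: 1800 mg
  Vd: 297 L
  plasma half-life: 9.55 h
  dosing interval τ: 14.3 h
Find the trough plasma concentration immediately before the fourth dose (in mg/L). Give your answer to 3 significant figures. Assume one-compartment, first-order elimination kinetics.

C₀ per dose = Dose / Vd = 1800 / 297 = 6.061 mg/L
k = ln2 / t½ = 0.693147 / 9.55 = 0.07258 h⁻¹
Fraction remaining after one interval: r = e^(−kτ) = e^(−0.07258 × 14.3) = 0.3542
Before dose 4, 3 doses have been given (aged 1τ, 2τ, 3τ).
C_trough = C₀ × (r + r² + … + r^3) = C₀ × r(1−r^3)/(1−r)
        = 6.061 × 0.3542 × (1 − 0.04444) / (1 − 0.3542) = 3.177 mg/L

3.18 mg/L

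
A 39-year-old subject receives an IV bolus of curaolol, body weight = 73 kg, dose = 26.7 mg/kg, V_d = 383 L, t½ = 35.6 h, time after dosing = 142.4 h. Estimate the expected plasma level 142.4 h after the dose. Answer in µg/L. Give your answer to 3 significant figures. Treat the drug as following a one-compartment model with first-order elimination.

Total dose = 26.7 × 73 = 1949 mg
C₀ = Dose / Vd = 1949 / 383 = 5.089 mg/L
k = ln2 / t½ = 0.693147 / 35.6 = 0.01947 h⁻¹
t / t½ = 142.4 / 35.6 = 4 half-lives
C = C₀ × (1/2)^4 = 5.089 × 0.06250 = 0.3181 mg/L
Convert: 0.3181 mg/L × 1000 = 318.1 µg/L

318 µg/L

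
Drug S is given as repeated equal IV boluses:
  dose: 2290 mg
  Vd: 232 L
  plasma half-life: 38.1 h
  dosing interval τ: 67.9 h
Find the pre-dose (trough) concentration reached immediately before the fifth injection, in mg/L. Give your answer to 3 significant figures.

C₀ per dose = Dose / Vd = 2290 / 232 = 9.871 mg/L
k = ln2 / t½ = 0.693147 / 38.1 = 0.01819 h⁻¹
Fraction remaining after one interval: r = e^(−kτ) = e^(−0.01819 × 67.9) = 0.2908
Before dose 5, 4 doses have been given (aged 1τ, 2τ, 3τ, 4τ).
C_trough = C₀ × (r + r² + … + r^4) = C₀ × r(1−r^4)/(1−r)
        = 9.871 × 0.2908 × (1 − 0.007151) / (1 − 0.2908) = 4.019 mg/L

4.02 mg/L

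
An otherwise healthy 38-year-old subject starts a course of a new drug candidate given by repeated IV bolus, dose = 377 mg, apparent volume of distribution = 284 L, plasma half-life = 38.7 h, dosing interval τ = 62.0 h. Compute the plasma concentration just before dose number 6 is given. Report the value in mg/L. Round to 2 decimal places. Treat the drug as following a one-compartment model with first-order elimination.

C₀ per dose = Dose / Vd = 377 / 284 = 1.327 mg/L
k = ln2 / t½ = 0.693147 / 38.7 = 0.01791 h⁻¹
Fraction remaining after one interval: r = e^(−kτ) = e^(−0.01791 × 62.0) = 0.3294
Before dose 6, 5 doses have been given (aged 1τ, 2τ, 3τ, 4τ, 5τ).
C_trough = C₀ × (r + r² + … + r^5) = C₀ × r(1−r^5)/(1−r)
        = 1.327 × 0.3294 × (1 − 0.003878) / (1 − 0.3294) = 0.6493 mg/L

0.65 mg/L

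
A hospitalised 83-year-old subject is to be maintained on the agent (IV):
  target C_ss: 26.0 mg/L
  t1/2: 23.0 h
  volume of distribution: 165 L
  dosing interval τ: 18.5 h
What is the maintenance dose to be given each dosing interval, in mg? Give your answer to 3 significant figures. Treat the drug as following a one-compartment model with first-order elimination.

k = ln2 / t½ = 0.693147 / 23.0 = 0.03014 h⁻¹
CL = k × Vd = 0.03014 × 165 = 4.973 L/h
At steady state, Dose/τ = Css × CL.
Dose = Css × CL × τ = 26.0 × 4.973 × 18.5 = 2392 mg

2390 mg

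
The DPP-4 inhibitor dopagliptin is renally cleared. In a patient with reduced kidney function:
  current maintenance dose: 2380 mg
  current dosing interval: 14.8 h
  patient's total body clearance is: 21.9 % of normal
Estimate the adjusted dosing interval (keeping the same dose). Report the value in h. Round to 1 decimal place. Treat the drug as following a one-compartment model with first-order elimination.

67.6 h

To keep the same average steady-state level, dosing rate must scale with clearance.
CL ratio = 21.9 / 100 = 0.2190
New interval (same dose) = 14.8 / 0.2190 = 67.58 h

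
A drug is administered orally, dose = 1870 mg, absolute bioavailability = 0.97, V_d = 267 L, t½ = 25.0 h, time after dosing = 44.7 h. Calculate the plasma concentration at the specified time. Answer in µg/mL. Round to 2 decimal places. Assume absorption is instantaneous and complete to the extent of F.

1.97 µg/mL

Amount reaching circulation = F × Dose = 0.97 × 1870 = 1814 mg
C₀ = F·Dose / Vd = 1814 / 267 = 6.794 mg/L
k = ln2 / t½ = 0.693147 / 25.0 = 0.02773 h⁻¹
C = C₀ · e^(−k·t) = 6.794 × e^(−0.02773 × 44.7)
  = 6.794 × 0.2895 = 1.967 mg/L
(1.967 mg/L = 1.967 µg/mL)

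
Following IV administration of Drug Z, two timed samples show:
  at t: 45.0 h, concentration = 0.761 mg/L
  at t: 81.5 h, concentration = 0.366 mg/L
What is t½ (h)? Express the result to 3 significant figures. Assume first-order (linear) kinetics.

34.6 h

k = ln(C₁/C₂) / (t₂ − t₁) = ln(0.761/0.366) / (81.5 − 45.0)
  = 0.7320 / 36.50 = 0.02005 h⁻¹
t½ = ln2 / k = 0.693147 / 0.02005 = 34.57 h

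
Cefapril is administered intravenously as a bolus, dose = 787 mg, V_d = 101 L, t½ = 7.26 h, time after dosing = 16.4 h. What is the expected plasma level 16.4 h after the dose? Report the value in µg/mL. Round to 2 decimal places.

C₀ = Dose / Vd = 787.0 / 101 = 7.792 mg/L
k = ln2 / t½ = 0.693147 / 7.26 = 0.09547 h⁻¹
C = C₀ · e^(−k·t) = 7.792 × e^(−0.09547 × 16.4)
  = 7.792 × 0.2089 = 1.628 mg/L
(1.628 mg/L = 1.628 µg/mL)

1.63 µg/mL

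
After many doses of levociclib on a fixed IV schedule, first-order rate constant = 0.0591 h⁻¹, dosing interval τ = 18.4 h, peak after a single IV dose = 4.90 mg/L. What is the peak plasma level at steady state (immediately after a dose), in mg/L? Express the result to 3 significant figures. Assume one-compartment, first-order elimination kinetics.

7.39 mg/L

e^(−kτ) = e^(−0.05910 × 18.4) = 0.3371
Accumulation ratio R = 1 / (1 − e^(−kτ)) = 1 / (1 − 0.3371) = 1.509
Steady-state peak = C₀ × R = 4.90 × 1.509 = 7.394 mg/L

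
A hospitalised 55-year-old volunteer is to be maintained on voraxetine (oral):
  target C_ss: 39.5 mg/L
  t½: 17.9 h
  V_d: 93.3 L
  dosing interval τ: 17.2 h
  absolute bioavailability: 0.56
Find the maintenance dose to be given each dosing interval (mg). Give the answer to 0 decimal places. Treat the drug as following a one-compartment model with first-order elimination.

4383 mg

k = ln2 / t½ = 0.693147 / 17.9 = 0.03872 h⁻¹
CL = k × Vd = 0.03872 × 93.3 = 3.613 L/h
At steady state, F × (Dose/τ) = Css × CL.
Dose = Css × CL × τ / F = 39.5 × 3.613 × 17.2 / 0.56 = 4383 mg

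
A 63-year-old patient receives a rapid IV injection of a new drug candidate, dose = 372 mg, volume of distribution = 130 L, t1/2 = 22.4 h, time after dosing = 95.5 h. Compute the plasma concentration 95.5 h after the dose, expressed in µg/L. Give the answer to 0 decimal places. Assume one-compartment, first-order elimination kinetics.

149 µg/L

C₀ = Dose / Vd = 372.0 / 130 = 2.862 mg/L
k = ln2 / t½ = 0.693147 / 22.4 = 0.03094 h⁻¹
C = C₀ · e^(−k·t) = 2.862 × e^(−0.03094 × 95.5)
  = 2.862 × 0.05209 = 0.1491 mg/L
Convert: 0.1491 mg/L × 1000 = 149.1 µg/L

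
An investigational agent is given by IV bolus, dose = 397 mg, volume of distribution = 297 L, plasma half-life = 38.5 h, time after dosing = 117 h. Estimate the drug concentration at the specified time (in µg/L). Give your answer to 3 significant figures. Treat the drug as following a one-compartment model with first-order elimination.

C₀ = Dose / Vd = 397.0 / 297 = 1.337 mg/L
k = ln2 / t½ = 0.693147 / 38.5 = 0.01800 h⁻¹
C = C₀ · e^(−k·t) = 1.337 × e^(−0.01800 × 117)
  = 1.337 × 0.1217 = 0.1627 mg/L
Convert: 0.1627 mg/L × 1000 = 162.7 µg/L

163 µg/L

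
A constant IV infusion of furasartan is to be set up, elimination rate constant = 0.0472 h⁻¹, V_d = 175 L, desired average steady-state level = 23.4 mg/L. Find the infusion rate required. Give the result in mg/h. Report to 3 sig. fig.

193 mg/h

CL = k × Vd = 0.04720 × 175 = 8.260 L/h
At steady state, infusion rate R₀ = Css × CL = 23.4 × 8.260 = 193.3 mg/h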